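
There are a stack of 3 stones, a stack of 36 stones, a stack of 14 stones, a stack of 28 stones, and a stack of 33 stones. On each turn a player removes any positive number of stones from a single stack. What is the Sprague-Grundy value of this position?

Compute the nim-sum pairwise:
3 XOR 36 = 39
39 XOR 14 = 41
41 XOR 28 = 53
53 XOR 33 = 20

20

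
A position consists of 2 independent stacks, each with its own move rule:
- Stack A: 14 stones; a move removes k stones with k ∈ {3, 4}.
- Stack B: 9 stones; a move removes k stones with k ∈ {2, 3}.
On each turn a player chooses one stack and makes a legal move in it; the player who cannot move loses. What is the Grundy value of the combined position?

2

Build the Grundy sequence for stack A with g(k) = mex{g(k−s) : s ∈ {3, 4}, s ≤ k}:
g(0) = mex{} = 0
g(1) = mex{} = 0
g(2) = mex{} = 0
g(3) = mex{0} = 1
g(4) = mex{0} = 1
g(5) = mex{0} = 1
g(6) = mex{0,1} = 2
g(7) = mex{1} = 0
g(8) = mex{1} = 0
g(9) = mex{1,2} = 0
g(10) = mex{0,2} = 1
g(11) = mex{0} = 1
g(12) = mex{0} = 1
g(13) = mex{0,1} = 2
g(14) = mex{1} = 0
So g(14) = 0.
For stack B, compute g(0), g(1), … with moves {2, 3}:
k:     0  1  2  3  4  5  6  7  8  9
g(k):  0  0  1  1  2  0  0  1  1  2
So g(9) = 2.
By the Sprague-Grundy theorem, the Grundy value of a sum of independent games is the XOR of the component values.
Combined value = 0 ⊕ 2 = 2.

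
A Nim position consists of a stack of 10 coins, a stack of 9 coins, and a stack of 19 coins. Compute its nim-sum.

Compute the nim-sum pairwise:
10 XOR 9 = 3
3 XOR 19 = 16

16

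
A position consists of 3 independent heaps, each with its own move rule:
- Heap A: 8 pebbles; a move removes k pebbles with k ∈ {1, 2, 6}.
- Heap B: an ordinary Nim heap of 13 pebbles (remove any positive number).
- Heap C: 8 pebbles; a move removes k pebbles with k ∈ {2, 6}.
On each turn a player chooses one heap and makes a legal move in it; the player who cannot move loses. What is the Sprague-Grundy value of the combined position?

12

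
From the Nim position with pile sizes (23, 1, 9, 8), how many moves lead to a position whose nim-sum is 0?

1

Nim-sum: 23 ^ 1 ^ 9 ^ 8 = 23.
The overall nim-sum is X = 23. A pile of size p has a winning move iff p XOR X < p (reduce it to p XOR X).
  23: 23 XOR 23 = 0 < 23 — winning move (to 0).
  1: 1 XOR 23 = 22 ≥ 1 — no move.
  9: 9 XOR 23 = 30 ≥ 9 — no move.
  8: 8 XOR 23 = 31 ≥ 8 — no move.
That gives 1 winning move.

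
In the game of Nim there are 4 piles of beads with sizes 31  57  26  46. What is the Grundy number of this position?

Nim-sum: 31 ^ 57 ^ 26 ^ 46 = 18.

18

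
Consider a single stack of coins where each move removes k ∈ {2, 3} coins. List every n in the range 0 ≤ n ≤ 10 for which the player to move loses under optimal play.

Grundy values for subtraction set {2, 3}:
g(0) = mex{} = 0
g(1) = mex{} = 0
g(2) = mex{0} = 1
g(3) = mex{0} = 1
g(4) = mex{0,1} = 2
g(5) = mex{1} = 0
g(6) = mex{1,2} = 0
g(7) = mex{0,2} = 1
g(8) = mex{0} = 1
g(9) = mex{0,1} = 2
g(10) = mex{1} = 0
The P-positions (g = 0) in 0..10 are 0, 1, 5, 6, 10.

0, 1, 5, 6, 10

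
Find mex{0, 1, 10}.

2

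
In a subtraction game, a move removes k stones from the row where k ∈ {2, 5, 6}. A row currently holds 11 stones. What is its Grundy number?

0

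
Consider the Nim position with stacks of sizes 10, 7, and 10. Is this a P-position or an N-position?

N-position

Nim-sum: 10 ⊕ 7 ⊕ 10 = 7.
The nim-sum is 7 ≠ 0, so this is an N-position: the player to move can win.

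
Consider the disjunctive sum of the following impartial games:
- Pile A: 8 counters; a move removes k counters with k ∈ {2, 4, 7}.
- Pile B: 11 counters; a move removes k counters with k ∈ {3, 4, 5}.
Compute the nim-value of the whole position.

0

Grundy values for pile A (subtraction set {2, 4, 7}):
k:     0  1  2  3  4  5  6  7  8
g(k):  0  0  1  1  2  2  0  3  1
So g(8) = 1.
For pile B, compute g(0), g(1), … with moves {3, 4, 5}:
k:     0  1  2  3  4  5  6  7  8  9 10 11
g(k):  0  0  0  1  1  1  2  2  0  0  0  1
So g(11) = 1.
By the Sprague-Grundy theorem, the Grundy value of a sum of independent games is the XOR of the component values.
Combined value = 1 XOR 1 = 0.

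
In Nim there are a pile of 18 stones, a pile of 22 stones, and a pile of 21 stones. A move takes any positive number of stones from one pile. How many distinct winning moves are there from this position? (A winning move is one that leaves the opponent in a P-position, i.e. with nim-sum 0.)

Compute the nim-sum pairwise:
18 XOR 22 = 4
4 XOR 21 = 17
The overall nim-sum is X = 17. A pile of size p has a winning move iff p XOR X < p (reduce it to p XOR X).
  18: 18 XOR 17 = 3 < 18 — winning move (to 3).
  22: 22 XOR 17 = 7 < 22 — winning move (to 7).
  21: 21 XOR 17 = 4 < 21 — winning move (to 4).
That gives 3 winning moves.

3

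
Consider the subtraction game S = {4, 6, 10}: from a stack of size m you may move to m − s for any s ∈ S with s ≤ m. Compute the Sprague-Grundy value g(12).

Grundy values for subtraction set {4, 6, 10}:
k:     0  1  2  3  4  5  6  7  8  9 10 11 12
g(k):  0  0  0  0  1  1  1  1  2  2  2  2  3
So g(12) = 3.

3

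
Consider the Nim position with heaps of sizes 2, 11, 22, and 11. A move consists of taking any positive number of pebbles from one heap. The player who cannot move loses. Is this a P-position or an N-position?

Nim-sum: 2 ⊕ 11 ⊕ 22 ⊕ 11 = 20.
The nim-sum is 20 ≠ 0, so this is an N-position: the player to move can win.

N-position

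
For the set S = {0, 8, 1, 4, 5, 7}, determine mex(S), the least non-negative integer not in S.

The values 0, 1 are all present; 2 is the first non-negative integer missing from the set.

2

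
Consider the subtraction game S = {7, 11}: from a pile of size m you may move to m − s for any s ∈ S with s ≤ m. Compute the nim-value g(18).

0

Compute g(0), g(1), … for moves {7, 11}:
k:     0  1  2  3  4  5  6  7  8  9 10 11 12 13 14 15 16 17 18
g(k):  0  0  0  0  0  0  0  1  1  1  1  1  1  1  2  2  2  2  0
So g(18) = 0.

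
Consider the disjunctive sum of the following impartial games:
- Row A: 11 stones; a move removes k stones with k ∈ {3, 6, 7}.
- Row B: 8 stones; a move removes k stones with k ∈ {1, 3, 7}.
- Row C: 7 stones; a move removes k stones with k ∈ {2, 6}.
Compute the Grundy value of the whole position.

1

Build the Grundy sequence for row A with g(k) = mex{g(k−s) : s ∈ {3, 6, 7}, s ≤ k}:
k:     0  1  2  3  4  5  6  7  8  9 10 11
g(k):  0  0  0  1  1  1  2  2  2  3  0  0
So g(11) = 0.
Grundy values for row B (subtraction set {1, 3, 7}):
g(0) = mex{} = 0
g(1) = mex{0} = 1
g(2) = mex{1} = 0
g(3) = mex{0} = 1
g(4) = mex{1} = 0
g(5) = mex{0} = 1
g(6) = mex{1} = 0
g(7) = mex{0} = 1
g(8) = mex{1} = 0
So g(8) = 0.
Build the Grundy sequence for row C with g(k) = mex{g(k−s) : s ∈ {2, 6}, s ≤ k}:
g(0) = mex{} = 0
g(1) = mex{} = 0
g(2) = mex{0} = 1
g(3) = mex{0} = 1
g(4) = mex{1} = 0
g(5) = mex{1} = 0
g(6) = mex{0} = 1
g(7) = mex{0} = 1
So g(7) = 1.
The value of a disjunctive sum is the nim-sum of the parts.
Combined value = 0 ⊕ 0 ⊕ 1 = 1.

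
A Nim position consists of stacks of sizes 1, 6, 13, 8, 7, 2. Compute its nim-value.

7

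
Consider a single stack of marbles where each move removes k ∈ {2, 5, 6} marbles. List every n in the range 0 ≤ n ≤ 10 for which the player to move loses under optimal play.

0, 1, 4, 8

Build the Grundy sequence with g(k) = mex{g(k−s) : s ∈ {2, 5, 6}, s ≤ k}:
g(0) = mex{} = 0
g(1) = mex{} = 0
g(2) = mex{0} = 1
g(3) = mex{0} = 1
g(4) = mex{1} = 0
g(5) = mex{0,1} = 2
g(6) = mex{0} = 1
g(7) = mex{0,1,2} = 3
g(8) = mex{1} = 0
g(9) = mex{0,1,3} = 2
g(10) = mex{0,2} = 1
The P-positions (g = 0) in 0..10 are 0, 1, 4, 8.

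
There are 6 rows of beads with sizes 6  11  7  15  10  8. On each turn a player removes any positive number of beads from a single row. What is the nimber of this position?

7

Compute the nim-sum pairwise:
6 ⊕ 11 = 13
13 ⊕ 7 = 10
10 ⊕ 15 = 5
5 ⊕ 10 = 15
15 ⊕ 8 = 7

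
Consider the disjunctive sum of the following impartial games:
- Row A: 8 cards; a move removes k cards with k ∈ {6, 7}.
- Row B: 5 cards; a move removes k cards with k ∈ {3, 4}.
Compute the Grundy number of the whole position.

0

For row A, compute g(0), g(1), … with moves {6, 7}:
g(0) = mex{} = 0
g(1) = mex{} = 0
g(2) = mex{} = 0
g(3) = mex{} = 0
g(4) = mex{} = 0
g(5) = mex{} = 0
g(6) = mex{0} = 1
g(7) = mex{0} = 1
g(8) = mex{0} = 1
So g(8) = 1.
Grundy values for row B (subtraction set {3, 4}):
k:     0  1  2  3  4  5
g(k):  0  0  0  1  1  1
So g(5) = 1.
The value of a disjunctive sum is the nim-sum of the parts.
Combined value = 1 ⊕ 1 = 0.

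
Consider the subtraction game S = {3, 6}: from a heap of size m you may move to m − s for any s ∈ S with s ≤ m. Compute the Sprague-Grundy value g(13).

1

Compute g(0), g(1), … for moves {3, 6}:
g(0) = mex{} = 0
g(1) = mex{} = 0
g(2) = mex{} = 0
g(3) = mex{0} = 1
g(4) = mex{0} = 1
g(5) = mex{0} = 1
g(6) = mex{0,1} = 2
g(7) = mex{0,1} = 2
g(8) = mex{0,1} = 2
g(9) = mex{1,2} = 0
g(10) = mex{1,2} = 0
g(11) = mex{1,2} = 0
g(12) = mex{0,2} = 1
g(13) = mex{0,2} = 1
So g(13) = 1.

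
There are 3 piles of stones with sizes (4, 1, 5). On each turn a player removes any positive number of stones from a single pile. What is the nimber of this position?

0

Compute the nim-sum pairwise:
4 ^ 1 = 5
5 ^ 5 = 0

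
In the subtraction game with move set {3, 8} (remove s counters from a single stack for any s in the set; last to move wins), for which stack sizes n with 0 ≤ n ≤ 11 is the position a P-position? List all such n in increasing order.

Build the Grundy sequence with g(k) = mex{g(k−s) : s ∈ {3, 8}, s ≤ k}:
k:     0  1  2  3  4  5  6  7  8  9 10 11
g(k):  0  0  0  1  1  1  0  0  2  1  1  0
The P-positions (g = 0) in 0..11 are 0, 1, 2, 6, 7, 11.

0, 1, 2, 6, 7, 11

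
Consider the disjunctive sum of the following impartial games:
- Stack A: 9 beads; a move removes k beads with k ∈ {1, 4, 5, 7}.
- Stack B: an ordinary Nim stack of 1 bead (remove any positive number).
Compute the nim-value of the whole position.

Grundy values for stack A (subtraction set {1, 4, 5, 7}):
g(0) = mex{} = 0
g(1) = mex{0} = 1
g(2) = mex{1} = 0
g(3) = mex{0} = 1
g(4) = mex{0,1} = 2
g(5) = mex{0,1,2} = 3
g(6) = mex{0,1,3} = 2
g(7) = mex{0,1,2} = 3
g(8) = mex{1,2,3} = 0
g(9) = mex{0,2,3} = 1
So g(9) = 1.
Stack B is a plain Nim stack of size 1, so its Grundy value is 1.
The value of a disjunctive sum is the nim-sum of the parts.
Combined value = 1 ⊕ 1 = 0.

0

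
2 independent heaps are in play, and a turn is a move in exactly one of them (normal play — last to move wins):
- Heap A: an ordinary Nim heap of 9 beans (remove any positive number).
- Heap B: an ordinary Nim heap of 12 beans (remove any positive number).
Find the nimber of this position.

5

Heap A is a plain Nim heap of size 9, so its Grundy value is 9.
Heap B is a plain Nim heap of size 12, so its Grundy value is 12.
By the Sprague-Grundy theorem, the Grundy value of a sum of independent games is the XOR of the component values.
Combined value = 9 ⊕ 12 = 5.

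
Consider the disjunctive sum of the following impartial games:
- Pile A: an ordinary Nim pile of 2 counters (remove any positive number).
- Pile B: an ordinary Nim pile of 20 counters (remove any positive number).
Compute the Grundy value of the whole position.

Pile A is a plain Nim pile of size 2, so its Grundy value is 2.
Pile B is a plain Nim pile of size 20, so its Grundy value is 20.
By the Sprague-Grundy theorem, the Grundy value of a sum of independent games is the XOR of the component values.
Combined value = 2 ⊕ 20 = 22.

22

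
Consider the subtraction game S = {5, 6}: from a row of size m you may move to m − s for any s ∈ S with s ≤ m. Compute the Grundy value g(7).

1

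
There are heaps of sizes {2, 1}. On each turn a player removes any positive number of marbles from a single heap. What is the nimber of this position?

Write each in binary and XOR column by column:
  10  (2)
  01  (1)
  --
  11  (3)

3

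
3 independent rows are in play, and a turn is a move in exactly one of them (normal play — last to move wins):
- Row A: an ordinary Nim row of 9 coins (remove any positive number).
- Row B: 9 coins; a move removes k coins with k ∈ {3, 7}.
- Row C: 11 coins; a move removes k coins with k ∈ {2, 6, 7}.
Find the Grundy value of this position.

Row A is a plain Nim row of size 9, so its Grundy value is 9.
Build the Grundy sequence for row B with g(k) = mex{g(k−s) : s ∈ {3, 7}, s ≤ k}:
g(0) = mex{} = 0
g(1) = mex{} = 0
g(2) = mex{} = 0
g(3) = mex{0} = 1
g(4) = mex{0} = 1
g(5) = mex{0} = 1
g(6) = mex{1} = 0
g(7) = mex{0,1} = 2
g(8) = mex{0,1} = 2
g(9) = mex{0} = 1
So g(9) = 1.
Grundy values for row C (subtraction set {2, 6, 7}):
g(0) = mex{} = 0
g(1) = mex{} = 0
g(2) = mex{0} = 1
g(3) = mex{0} = 1
g(4) = mex{1} = 0
g(5) = mex{1} = 0
g(6) = mex{0} = 1
g(7) = mex{0} = 1
g(8) = mex{0,1} = 2
g(9) = mex{1} = 0
g(10) = mex{0,1,2} = 3
g(11) = mex{0} = 1
So g(11) = 1.
The value of a disjunctive sum is the nim-sum of the parts.
Combined value = 9 ⊕ 1 ⊕ 1 = 9.

9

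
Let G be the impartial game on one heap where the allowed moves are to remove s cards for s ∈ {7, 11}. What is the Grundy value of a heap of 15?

Compute g(0), g(1), … for moves {7, 11}:
k:     0  1  2  3  4  5  6  7  8  9 10 11 12 13 14 15
g(k):  0  0  0  0  0  0  0  1  1  1  1  1  1  1  2  2
So g(15) = 2.

2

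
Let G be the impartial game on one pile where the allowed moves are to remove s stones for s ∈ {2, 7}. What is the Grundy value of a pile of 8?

2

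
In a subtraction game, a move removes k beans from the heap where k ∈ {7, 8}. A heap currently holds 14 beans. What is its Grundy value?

2

Build the Grundy sequence with g(k) = mex{g(k−s) : s ∈ {7, 8}, s ≤ k}:
g(0) = mex{} = 0
g(1) = mex{} = 0
g(2) = mex{} = 0
g(3) = mex{} = 0
g(4) = mex{} = 0
g(5) = mex{} = 0
g(6) = mex{} = 0
g(7) = mex{0} = 1
g(8) = mex{0} = 1
g(9) = mex{0} = 1
g(10) = mex{0} = 1
g(11) = mex{0} = 1
g(12) = mex{0} = 1
g(13) = mex{0} = 1
g(14) = mex{0,1} = 2
So g(14) = 2.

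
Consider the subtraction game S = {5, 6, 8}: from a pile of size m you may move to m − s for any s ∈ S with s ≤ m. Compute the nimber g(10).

Compute g(0), g(1), … for moves {5, 6, 8}:
g(0) = mex{} = 0
g(1) = mex{} = 0
g(2) = mex{} = 0
g(3) = mex{} = 0
g(4) = mex{} = 0
g(5) = mex{0} = 1
g(6) = mex{0} = 1
g(7) = mex{0} = 1
g(8) = mex{0} = 1
g(9) = mex{0} = 1
g(10) = mex{0,1} = 2
So g(10) = 2.

2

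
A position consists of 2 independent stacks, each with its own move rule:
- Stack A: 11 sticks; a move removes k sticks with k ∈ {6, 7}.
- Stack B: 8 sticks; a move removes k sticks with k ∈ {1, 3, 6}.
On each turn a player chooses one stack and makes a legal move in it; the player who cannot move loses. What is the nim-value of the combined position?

For stack A, compute g(0), g(1), … with moves {6, 7}:
g(0) = mex{} = 0
g(1) = mex{} = 0
g(2) = mex{} = 0
g(3) = mex{} = 0
g(4) = mex{} = 0
g(5) = mex{} = 0
g(6) = mex{0} = 1
g(7) = mex{0} = 1
g(8) = mex{0} = 1
g(9) = mex{0} = 1
g(10) = mex{0} = 1
g(11) = mex{0} = 1
So g(11) = 1.
For stack B, compute g(0), g(1), … with moves {1, 3, 6}:
g(0) = mex{} = 0
g(1) = mex{0} = 1
g(2) = mex{1} = 0
g(3) = mex{0} = 1
g(4) = mex{1} = 0
g(5) = mex{0} = 1
g(6) = mex{0,1} = 2
g(7) = mex{0,1,2} = 3
g(8) = mex{0,1,3} = 2
So g(8) = 2.
The value of a disjunctive sum is the nim-sum of the parts.
Combined value = 1 XOR 2 = 3.

3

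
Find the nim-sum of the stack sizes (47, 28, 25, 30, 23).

Bitwise XOR of the heap sizes:
  101111  (47)
  011100  (28)
  011001  (25)
  011110  (30)
  010111  (23)
  ------
  100011  (35)

35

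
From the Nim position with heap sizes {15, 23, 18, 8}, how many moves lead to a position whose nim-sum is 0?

3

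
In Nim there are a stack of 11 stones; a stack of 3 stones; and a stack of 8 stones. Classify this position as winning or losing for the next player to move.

Losing position

Write each in binary and XOR column by column:
  1011  (11)
  0011  (3)
  1000  (8)
  ----
  0000  (0)
The nim-sum is 0, so this is a P-position: the player to move is in a losing position under optimal play.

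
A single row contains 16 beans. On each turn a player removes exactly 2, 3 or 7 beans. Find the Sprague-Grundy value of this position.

0

Compute g(0), g(1), … for moves {2, 3, 7}:
k:     0  1  2  3  4  5  6  7  8  9 10 11 12 13 14 15 16
g(k):  0  0  1  1  2  0  0  1  1  2  0  0  1  1  2  0  0
So g(16) = 0.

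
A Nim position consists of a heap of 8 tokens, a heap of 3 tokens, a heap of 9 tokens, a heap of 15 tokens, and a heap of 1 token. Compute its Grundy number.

Compute the nim-sum pairwise:
8 ^ 3 = 11
11 ^ 9 = 2
2 ^ 15 = 13
13 ^ 1 = 12

12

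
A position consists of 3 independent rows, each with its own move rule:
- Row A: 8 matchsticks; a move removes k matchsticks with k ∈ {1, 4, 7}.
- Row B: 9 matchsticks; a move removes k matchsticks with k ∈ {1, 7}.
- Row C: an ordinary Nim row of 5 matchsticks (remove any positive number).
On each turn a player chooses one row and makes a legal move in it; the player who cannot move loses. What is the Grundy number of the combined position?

4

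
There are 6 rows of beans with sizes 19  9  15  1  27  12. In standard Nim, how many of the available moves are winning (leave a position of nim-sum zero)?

Nim-sum: 19 ⊕ 9 ⊕ 15 ⊕ 1 ⊕ 27 ⊕ 12 = 3.
The overall nim-sum is X = 3. A row of size p has a winning move iff p XOR X < p (reduce it to p XOR X).
  19: 19 XOR 3 = 16 < 19 — winning move (to 16).
  9: 9 XOR 3 = 10 ≥ 9 — no move.
  15: 15 XOR 3 = 12 < 15 — winning move (to 12).
  1: 1 XOR 3 = 2 ≥ 1 — no move.
  27: 27 XOR 3 = 24 < 27 — winning move (to 24).
  12: 12 XOR 3 = 15 ≥ 12 — no move.
That gives 3 winning moves.

3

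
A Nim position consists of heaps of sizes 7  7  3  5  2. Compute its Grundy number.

4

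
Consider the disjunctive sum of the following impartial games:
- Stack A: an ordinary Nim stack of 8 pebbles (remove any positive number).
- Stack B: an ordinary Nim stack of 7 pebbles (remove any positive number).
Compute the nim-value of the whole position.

15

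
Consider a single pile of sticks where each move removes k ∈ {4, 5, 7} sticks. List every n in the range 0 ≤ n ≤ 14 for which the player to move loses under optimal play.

Build the Grundy sequence with g(k) = mex{g(k−s) : s ∈ {4, 5, 7}, s ≤ k}:
k:     0  1  2  3  4  5  6  7  8  9 10 11 12 13 14
g(k):  0  0  0  0  1  1  1  1  2  2  2  0  0  0  0
The P-positions (g = 0) in 0..14 are 0, 1, 2, 3, 11, 12, 13, 14.

0, 1, 2, 3, 11, 12, 13, 14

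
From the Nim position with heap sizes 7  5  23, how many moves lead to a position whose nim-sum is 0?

Compute the nim-sum pairwise:
7 ⊕ 5 = 2
2 ⊕ 23 = 21
The overall nim-sum is X = 21. A heap of size p has a winning move iff p XOR X < p (reduce it to p XOR X).
  7: 7 XOR 21 = 18 ≥ 7 — no move.
  5: 5 XOR 21 = 16 ≥ 5 — no move.
  23: 23 XOR 21 = 2 < 23 — winning move (to 2).
That gives 1 winning move.

1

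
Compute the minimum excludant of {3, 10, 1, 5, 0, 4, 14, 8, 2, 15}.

The values 0, 1, 2, 3, 4, 5 are all present; 6 is the first non-negative integer missing from the set.

6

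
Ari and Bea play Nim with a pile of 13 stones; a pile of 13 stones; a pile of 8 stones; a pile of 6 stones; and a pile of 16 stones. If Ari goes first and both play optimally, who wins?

Nim-sum: 13 XOR 13 XOR 8 XOR 6 XOR 16 = 30.
The nim-sum is 30 ≠ 0, so this is an N-position: the player to move can win; Ari has a winning move.

Ari wins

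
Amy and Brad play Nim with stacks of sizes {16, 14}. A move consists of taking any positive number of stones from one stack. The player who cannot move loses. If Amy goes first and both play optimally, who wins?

Compute the nim-sum pairwise:
16 XOR 14 = 30
The nim-sum is 30 ≠ 0, so this is an N-position: the player to move can win; Amy has a winning move.

Amy wins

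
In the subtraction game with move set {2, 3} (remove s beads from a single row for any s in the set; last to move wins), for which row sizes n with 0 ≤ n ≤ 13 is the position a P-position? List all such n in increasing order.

Build the Grundy sequence with g(k) = mex{g(k−s) : s ∈ {2, 3}, s ≤ k}:
g(0) = mex{} = 0
g(1) = mex{} = 0
g(2) = mex{0} = 1
g(3) = mex{0} = 1
g(4) = mex{0,1} = 2
g(5) = mex{1} = 0
g(6) = mex{1,2} = 0
g(7) = mex{0,2} = 1
g(8) = mex{0} = 1
g(9) = mex{0,1} = 2
g(10) = mex{1} = 0
g(11) = mex{1,2} = 0
g(12) = mex{0,2} = 1
g(13) = mex{0} = 1
The P-positions (g = 0) in 0..13 are 0, 1, 5, 6, 10, 11.

0, 1, 5, 6, 10, 11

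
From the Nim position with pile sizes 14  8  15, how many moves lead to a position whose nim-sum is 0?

Compute the nim-sum pairwise:
14 XOR 8 = 6
6 XOR 15 = 9
The overall nim-sum is X = 9. A pile of size p has a winning move iff p XOR X < p (reduce it to p XOR X).
  14: 14 XOR 9 = 7 < 14 — winning move (to 7).
  8: 8 XOR 9 = 1 < 8 — winning move (to 1).
  15: 15 XOR 9 = 6 < 15 — winning move (to 6).
That gives 3 winning moves.

3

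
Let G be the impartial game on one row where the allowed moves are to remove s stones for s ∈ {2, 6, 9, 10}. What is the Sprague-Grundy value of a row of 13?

Grundy values for subtraction set {2, 6, 9, 10}:
g(0) = mex{} = 0
g(1) = mex{} = 0
g(2) = mex{0} = 1
g(3) = mex{0} = 1
g(4) = mex{1} = 0
g(5) = mex{1} = 0
g(6) = mex{0} = 1
g(7) = mex{0} = 1
g(8) = mex{1} = 0
g(9) = mex{0,1} = 2
g(10) = mex{0} = 1
g(11) = mex{0,1,2} = 3
g(12) = mex{1} = 0
g(13) = mex{0,1,3} = 2
So g(13) = 2.

2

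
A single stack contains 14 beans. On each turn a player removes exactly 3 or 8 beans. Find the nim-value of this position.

1

Compute g(0), g(1), … for moves {3, 8}:
k:     0  1  2  3  4  5  6  7  8  9 10 11 12 13 14
g(k):  0  0  0  1  1  1  0  0  2  1  1  0  0  0  1
So g(14) = 1.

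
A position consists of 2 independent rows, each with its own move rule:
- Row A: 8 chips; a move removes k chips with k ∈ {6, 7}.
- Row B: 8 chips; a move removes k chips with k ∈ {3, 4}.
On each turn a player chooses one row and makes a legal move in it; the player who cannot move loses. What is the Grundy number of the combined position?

1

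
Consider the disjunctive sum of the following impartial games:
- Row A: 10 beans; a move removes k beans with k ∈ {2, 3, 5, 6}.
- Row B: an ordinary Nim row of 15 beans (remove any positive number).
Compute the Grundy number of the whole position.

14

Build the Grundy sequence for row A with g(k) = mex{g(k−s) : s ∈ {2, 3, 5, 6}, s ≤ k}:
k:     0  1  2  3  4  5  6  7  8  9 10
g(k):  0  0  1  1  2  2  3  3  0  0  1
So g(10) = 1.
Row B is a plain Nim row of size 15, so its Grundy value is 15.
The value of a disjunctive sum is the nim-sum of the parts.
Combined value = 1 ⊕ 15 = 14.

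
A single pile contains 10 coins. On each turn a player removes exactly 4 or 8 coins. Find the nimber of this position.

Build the Grundy sequence with g(k) = mex{g(k−s) : s ∈ {4, 8}, s ≤ k}:
g(0) = mex{} = 0
g(1) = mex{} = 0
g(2) = mex{} = 0
g(3) = mex{} = 0
g(4) = mex{0} = 1
g(5) = mex{0} = 1
g(6) = mex{0} = 1
g(7) = mex{0} = 1
g(8) = mex{0,1} = 2
g(9) = mex{0,1} = 2
g(10) = mex{0,1} = 2
So g(10) = 2.

2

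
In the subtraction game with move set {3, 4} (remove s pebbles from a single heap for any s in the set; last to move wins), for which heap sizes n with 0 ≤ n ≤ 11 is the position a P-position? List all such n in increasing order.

0, 1, 2, 7, 8, 9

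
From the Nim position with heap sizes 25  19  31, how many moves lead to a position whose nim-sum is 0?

3

Nim-sum: 25 XOR 19 XOR 31 = 21.
The overall nim-sum is X = 21. A heap of size p has a winning move iff p XOR X < p (reduce it to p XOR X).
  25: 25 XOR 21 = 12 < 25 — winning move (to 12).
  19: 19 XOR 21 = 6 < 19 — winning move (to 6).
  31: 31 XOR 21 = 10 < 31 — winning move (to 10).
That gives 3 winning moves.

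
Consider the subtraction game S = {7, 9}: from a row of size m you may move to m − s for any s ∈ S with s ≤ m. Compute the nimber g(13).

1

Grundy values for subtraction set {7, 9}:
g(0) = mex{} = 0
g(1) = mex{} = 0
g(2) = mex{} = 0
g(3) = mex{} = 0
g(4) = mex{} = 0
g(5) = mex{} = 0
g(6) = mex{} = 0
g(7) = mex{0} = 1
g(8) = mex{0} = 1
g(9) = mex{0} = 1
g(10) = mex{0} = 1
g(11) = mex{0} = 1
g(12) = mex{0} = 1
g(13) = mex{0} = 1
So g(13) = 1.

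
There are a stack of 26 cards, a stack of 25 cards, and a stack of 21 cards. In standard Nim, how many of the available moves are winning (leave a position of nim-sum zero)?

3

Nim-sum: 26 ^ 25 ^ 21 = 22.
The overall nim-sum is X = 22. A stack of size p has a winning move iff p XOR X < p (reduce it to p XOR X).
  26: 26 XOR 22 = 12 < 26 — winning move (to 12).
  25: 25 XOR 22 = 15 < 25 — winning move (to 15).
  21: 21 XOR 22 = 3 < 21 — winning move (to 3).
That gives 3 winning moves.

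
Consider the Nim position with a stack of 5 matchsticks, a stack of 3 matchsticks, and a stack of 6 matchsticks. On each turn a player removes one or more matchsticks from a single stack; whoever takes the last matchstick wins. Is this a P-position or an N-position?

Compute the nim-sum pairwise:
5 XOR 3 = 6
6 XOR 6 = 0
The nim-sum is 0, so this is a P-position: the player to move is in a losing position under optimal play.

P-position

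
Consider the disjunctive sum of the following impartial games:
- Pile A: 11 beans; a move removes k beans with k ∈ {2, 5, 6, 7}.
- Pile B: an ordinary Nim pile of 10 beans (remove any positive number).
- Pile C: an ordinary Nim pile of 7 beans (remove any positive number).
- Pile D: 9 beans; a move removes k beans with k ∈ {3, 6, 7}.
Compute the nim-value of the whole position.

13

Build the Grundy sequence for pile A with g(k) = mex{g(k−s) : s ∈ {2, 5, 6, 7}, s ≤ k}:
k:     0  1  2  3  4  5  6  7  8  9 10 11
g(k):  0  0  1  1  0  2  1  3  2  2  3  3
So g(11) = 3.
Pile B is a plain Nim pile of size 10, so its Grundy value is 10.
Pile C is a plain Nim pile of size 7, so its Grundy value is 7.
For pile D, compute g(0), g(1), … with moves {3, 6, 7}:
k:     0  1  2  3  4  5  6  7  8  9
g(k):  0  0  0  1  1  1  2  2  2  3
So g(9) = 3.
By the Sprague-Grundy theorem, the Grundy value of a sum of independent games is the XOR of the component values.
Combined value = 3 XOR 10 XOR 7 XOR 3 = 13.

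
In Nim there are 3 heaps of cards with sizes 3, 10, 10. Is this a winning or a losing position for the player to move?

Bitwise XOR of the heap sizes:
  0011  (3)
  1010  (10)
  1010  (10)
  ----
  0011  (3)
The nim-sum is 3 ≠ 0, so this is an N-position: the player to move can win.

Winning position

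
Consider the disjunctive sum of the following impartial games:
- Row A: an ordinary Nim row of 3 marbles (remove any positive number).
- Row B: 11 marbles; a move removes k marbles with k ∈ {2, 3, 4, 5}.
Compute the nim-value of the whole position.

Row A is a plain Nim row of size 3, so its Grundy value is 3.
Build the Grundy sequence for row B with g(k) = mex{g(k−s) : s ∈ {2, 3, 4, 5}, s ≤ k}:
g(0) = mex{} = 0
g(1) = mex{} = 0
g(2) = mex{0} = 1
g(3) = mex{0} = 1
g(4) = mex{0,1} = 2
g(5) = mex{0,1} = 2
g(6) = mex{0,1,2} = 3
g(7) = mex{1,2} = 0
g(8) = mex{1,2,3} = 0
g(9) = mex{0,2,3} = 1
g(10) = mex{0,2,3} = 1
g(11) = mex{0,1,3} = 2
So g(11) = 2.
By the Sprague-Grundy theorem, the Grundy value of a sum of independent games is the XOR of the component values.
Combined value = 3 XOR 2 = 1.

1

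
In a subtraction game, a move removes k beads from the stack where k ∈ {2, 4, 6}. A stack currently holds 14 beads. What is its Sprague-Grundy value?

3

Compute g(0), g(1), … for moves {2, 4, 6}:
g(0) = mex{} = 0
g(1) = mex{} = 0
g(2) = mex{0} = 1
g(3) = mex{0} = 1
g(4) = mex{0,1} = 2
g(5) = mex{0,1} = 2
g(6) = mex{0,1,2} = 3
g(7) = mex{0,1,2} = 3
g(8) = mex{1,2,3} = 0
g(9) = mex{1,2,3} = 0
g(10) = mex{0,2,3} = 1
g(11) = mex{0,2,3} = 1
g(12) = mex{0,1,3} = 2
g(13) = mex{0,1,3} = 2
g(14) = mex{0,1,2} = 3
So g(14) = 3.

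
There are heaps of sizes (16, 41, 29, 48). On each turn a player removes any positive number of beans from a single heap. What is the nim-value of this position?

Write each in binary and XOR column by column:
  010000  (16)
  101001  (41)
  011101  (29)
  110000  (48)
  ------
  010100  (20)

20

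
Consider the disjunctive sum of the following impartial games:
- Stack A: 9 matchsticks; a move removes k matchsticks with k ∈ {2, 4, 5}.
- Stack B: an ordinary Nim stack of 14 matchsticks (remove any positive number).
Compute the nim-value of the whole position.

15

Build the Grundy sequence for stack A with g(k) = mex{g(k−s) : s ∈ {2, 4, 5}, s ≤ k}:
g(0) = mex{} = 0
g(1) = mex{} = 0
g(2) = mex{0} = 1
g(3) = mex{0} = 1
g(4) = mex{0,1} = 2
g(5) = mex{0,1} = 2
g(6) = mex{0,1,2} = 3
g(7) = mex{1,2} = 0
g(8) = mex{1,2,3} = 0
g(9) = mex{0,2} = 1
So g(9) = 1.
Stack B is a plain Nim stack of size 14, so its Grundy value is 14.
By the Sprague-Grundy theorem, the Grundy value of a sum of independent games is the XOR of the component values.
Combined value = 1 XOR 14 = 15.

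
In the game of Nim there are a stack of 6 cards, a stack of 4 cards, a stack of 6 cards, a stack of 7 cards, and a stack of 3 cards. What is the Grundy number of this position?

0

Compute the nim-sum pairwise:
6 ⊕ 4 = 2
2 ⊕ 6 = 4
4 ⊕ 7 = 3
3 ⊕ 3 = 0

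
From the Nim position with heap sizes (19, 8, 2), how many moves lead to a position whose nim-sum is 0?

Nim-sum: 19 ⊕ 8 ⊕ 2 = 25.
The overall nim-sum is X = 25. A heap of size p has a winning move iff p XOR X < p (reduce it to p XOR X).
  19: 19 XOR 25 = 10 < 19 — winning move (to 10).
  8: 8 XOR 25 = 17 ≥ 8 — no move.
  2: 2 XOR 25 = 27 ≥ 2 — no move.
That gives 1 winning move.

1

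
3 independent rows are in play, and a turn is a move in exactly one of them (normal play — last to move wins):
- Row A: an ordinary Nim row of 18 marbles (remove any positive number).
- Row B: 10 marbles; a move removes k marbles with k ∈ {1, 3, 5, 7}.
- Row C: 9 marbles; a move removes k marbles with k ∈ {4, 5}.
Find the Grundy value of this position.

18

Row A is a plain Nim row of size 18, so its Grundy value is 18.
For row B, compute g(0), g(1), … with moves {1, 3, 5, 7}:
g(0) = mex{} = 0
g(1) = mex{0} = 1
g(2) = mex{1} = 0
g(3) = mex{0} = 1
g(4) = mex{1} = 0
g(5) = mex{0} = 1
g(6) = mex{1} = 0
g(7) = mex{0} = 1
g(8) = mex{1} = 0
g(9) = mex{0} = 1
g(10) = mex{1} = 0
So g(10) = 0.
Grundy values for row C (subtraction set {4, 5}):
k:     0  1  2  3  4  5  6  7  8  9
g(k):  0  0  0  0  1  1  1  1  2  0
So g(9) = 0.
The value of a disjunctive sum is the nim-sum of the parts.
Combined value = 18 ⊕ 0 ⊕ 0 = 18.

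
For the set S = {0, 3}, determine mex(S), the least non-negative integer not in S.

1

0 is in the set but 1 is not, so the mex is 1.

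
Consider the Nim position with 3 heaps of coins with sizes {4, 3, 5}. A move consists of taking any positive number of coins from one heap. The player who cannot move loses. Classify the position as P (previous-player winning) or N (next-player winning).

Write each in binary and XOR column by column:
  100  (4)
  011  (3)
  101  (5)
  ---
  010  (2)
The nim-sum is 2 ≠ 0, so this is an N-position: the player to move can win.

N-position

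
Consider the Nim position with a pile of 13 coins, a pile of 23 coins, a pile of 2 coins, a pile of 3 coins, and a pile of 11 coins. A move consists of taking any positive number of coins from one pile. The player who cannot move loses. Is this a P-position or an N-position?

Bitwise XOR of the heap sizes:
  01101  (13)
  10111  (23)
  00010  (2)
  00011  (3)
  01011  (11)
  -----
  10000  (16)
The nim-sum is 16 ≠ 0, so this is an N-position: the player to move can win.

N-position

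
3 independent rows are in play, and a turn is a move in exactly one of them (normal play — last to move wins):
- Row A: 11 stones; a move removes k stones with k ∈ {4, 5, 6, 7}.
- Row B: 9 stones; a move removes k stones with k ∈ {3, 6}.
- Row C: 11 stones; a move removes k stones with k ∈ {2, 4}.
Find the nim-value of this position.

For row A, compute g(0), g(1), … with moves {4, 5, 6, 7}:
k:     0  1  2  3  4  5  6  7  8  9 10 11
g(k):  0  0  0  0  1  1  1  1  2  2  2  0
So g(11) = 0.
Build the Grundy sequence for row B with g(k) = mex{g(k−s) : s ∈ {3, 6}, s ≤ k}:
k:     0  1  2  3  4  5  6  7  8  9
g(k):  0  0  0  1  1  1  2  2  2  0
So g(9) = 0.
Grundy values for row C (subtraction set {2, 4}):
g(0) = mex{} = 0
g(1) = mex{} = 0
g(2) = mex{0} = 1
g(3) = mex{0} = 1
g(4) = mex{0,1} = 2
g(5) = mex{0,1} = 2
g(6) = mex{1,2} = 0
g(7) = mex{1,2} = 0
g(8) = mex{0,2} = 1
g(9) = mex{0,2} = 1
g(10) = mex{0,1} = 2
g(11) = mex{0,1} = 2
So g(11) = 2.
The value of a disjunctive sum is the nim-sum of the parts.
Combined value = 0 XOR 0 XOR 2 = 2.

2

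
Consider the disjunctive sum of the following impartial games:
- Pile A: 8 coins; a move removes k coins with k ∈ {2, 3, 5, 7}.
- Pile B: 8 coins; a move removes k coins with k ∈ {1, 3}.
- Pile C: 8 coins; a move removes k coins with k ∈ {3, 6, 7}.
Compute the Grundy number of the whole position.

6

Build the Grundy sequence for pile A with g(k) = mex{g(k−s) : s ∈ {2, 3, 5, 7}, s ≤ k}:
k:     0  1  2  3  4  5  6  7  8
g(k):  0  0  1  1  2  2  3  3  4
So g(8) = 4.
Grundy values for pile B (subtraction set {1, 3}):
k:     0  1  2  3  4  5  6  7  8
g(k):  0  1  0  1  0  1  0  1  0
So g(8) = 0.
For pile C, compute g(0), g(1), … with moves {3, 6, 7}:
k:     0  1  2  3  4  5  6  7  8
g(k):  0  0  0  1  1  1  2  2  2
So g(8) = 2.
The value of a disjunctive sum is the nim-sum of the parts.
Combined value = 4 XOR 0 XOR 2 = 6.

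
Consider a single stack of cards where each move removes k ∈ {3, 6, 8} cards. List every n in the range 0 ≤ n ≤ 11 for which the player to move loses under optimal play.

0, 1, 2, 11

Build the Grundy sequence with g(k) = mex{g(k−s) : s ∈ {3, 6, 8}, s ≤ k}:
k:     0  1  2  3  4  5  6  7  8  9 10 11
g(k):  0  0  0  1  1  1  2  2  2  3  3  0
The P-positions (g = 0) in 0..11 are 0, 1, 2, 11.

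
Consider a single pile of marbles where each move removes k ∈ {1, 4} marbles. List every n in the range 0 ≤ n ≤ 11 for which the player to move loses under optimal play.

0, 2, 5, 7, 10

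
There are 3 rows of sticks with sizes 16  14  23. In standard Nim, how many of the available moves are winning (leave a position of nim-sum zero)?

1

Write each in binary and XOR column by column:
  10000  (16)
  01110  (14)
  10111  (23)
  -----
  01001  (9)
The overall nim-sum is X = 9. A row of size p has a winning move iff p XOR X < p (reduce it to p XOR X).
  16: 16 XOR 9 = 25 ≥ 16 — no move.
  14: 14 XOR 9 = 7 < 14 — winning move (to 7).
  23: 23 XOR 9 = 30 ≥ 23 — no move.
That gives 1 winning move.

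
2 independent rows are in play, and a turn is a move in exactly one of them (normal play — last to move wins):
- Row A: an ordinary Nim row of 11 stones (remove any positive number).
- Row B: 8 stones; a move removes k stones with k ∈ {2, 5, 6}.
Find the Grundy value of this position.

Row A is a plain Nim row of size 11, so its Grundy value is 11.
Grundy values for row B (subtraction set {2, 5, 6}):
g(0) = mex{} = 0
g(1) = mex{} = 0
g(2) = mex{0} = 1
g(3) = mex{0} = 1
g(4) = mex{1} = 0
g(5) = mex{0,1} = 2
g(6) = mex{0} = 1
g(7) = mex{0,1,2} = 3
g(8) = mex{1} = 0
So g(8) = 0.
By the Sprague-Grundy theorem, the Grundy value of a sum of independent games is the XOR of the component values.
Combined value = 11 ⊕ 0 = 11.

11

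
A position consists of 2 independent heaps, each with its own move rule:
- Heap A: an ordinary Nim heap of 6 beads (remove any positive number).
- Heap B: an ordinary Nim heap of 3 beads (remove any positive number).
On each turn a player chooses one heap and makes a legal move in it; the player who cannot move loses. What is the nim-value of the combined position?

5

Heap A is a plain Nim heap of size 6, so its Grundy value is 6.
Heap B is a plain Nim heap of size 3, so its Grundy value is 3.
By the Sprague-Grundy theorem, the Grundy value of a sum of independent games is the XOR of the component values.
Combined value = 6 ⊕ 3 = 5.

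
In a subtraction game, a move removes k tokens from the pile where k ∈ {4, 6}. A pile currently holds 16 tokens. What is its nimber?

1

Build the Grundy sequence with g(k) = mex{g(k−s) : s ∈ {4, 6}, s ≤ k}:
k:     0  1  2  3  4  5  6  7  8  9 10 11 12 13 14 15 16
g(k):  0  0  0  0  1  1  1  1  2  2  0  0  0  0  1  1  1
So g(16) = 1.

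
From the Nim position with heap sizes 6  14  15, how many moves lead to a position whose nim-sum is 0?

Compute the nim-sum pairwise:
6 XOR 14 = 8
8 XOR 15 = 7
The overall nim-sum is X = 7. A heap of size p has a winning move iff p XOR X < p (reduce it to p XOR X).
  6: 6 XOR 7 = 1 < 6 — winning move (to 1).
  14: 14 XOR 7 = 9 < 14 — winning move (to 9).
  15: 15 XOR 7 = 8 < 15 — winning move (to 8).
That gives 3 winning moves.

3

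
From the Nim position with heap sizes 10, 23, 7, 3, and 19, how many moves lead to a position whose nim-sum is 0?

Compute the nim-sum pairwise:
10 ^ 23 = 29
29 ^ 7 = 26
26 ^ 3 = 25
25 ^ 19 = 10
The overall nim-sum is X = 10. A heap of size p has a winning move iff p XOR X < p (reduce it to p XOR X).
  10: 10 XOR 10 = 0 < 10 — winning move (to 0).
  23: 23 XOR 10 = 29 ≥ 23 — no move.
  7: 7 XOR 10 = 13 ≥ 7 — no move.
  3: 3 XOR 10 = 9 ≥ 3 — no move.
  19: 19 XOR 10 = 25 ≥ 19 — no move.
That gives 1 winning move.

1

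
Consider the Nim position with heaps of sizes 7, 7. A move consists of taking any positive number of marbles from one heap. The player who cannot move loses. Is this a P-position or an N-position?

P-position

Compute the nim-sum pairwise:
7 ⊕ 7 = 0
The nim-sum is 0, so this is a P-position: the player to move is in a losing position under optimal play.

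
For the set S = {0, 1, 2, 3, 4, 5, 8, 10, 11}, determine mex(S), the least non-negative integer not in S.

The values 0, 1, 2, 3, 4, 5 are all present; 6 is the first non-negative integer missing from the set.

6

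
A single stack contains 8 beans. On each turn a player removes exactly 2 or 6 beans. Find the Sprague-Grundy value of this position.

0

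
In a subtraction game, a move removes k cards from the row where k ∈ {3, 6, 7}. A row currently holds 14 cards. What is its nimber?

1

Compute g(0), g(1), … for moves {3, 6, 7}:
k:     0  1  2  3  4  5  6  7  8  9 10 11 12 13 14
g(k):  0  0  0  1  1  1  2  2  2  3  0  0  0  1  1
So g(14) = 1.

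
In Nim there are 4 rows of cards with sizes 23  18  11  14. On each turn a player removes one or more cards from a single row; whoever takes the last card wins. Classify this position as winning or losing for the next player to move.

Nim-sum: 23 XOR 18 XOR 11 XOR 14 = 0.
The nim-sum is 0, so this is a P-position: the player to move is in a losing position under optimal play.

Losing position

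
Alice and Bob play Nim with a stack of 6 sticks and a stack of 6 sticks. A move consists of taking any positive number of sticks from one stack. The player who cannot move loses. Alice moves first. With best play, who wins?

Bob wins

Compute the nim-sum pairwise:
6 ^ 6 = 0
The nim-sum is 0, so this is a P-position: the player to move is in a losing position under optimal play; Alice is about to move from it and so loses — Bob wins.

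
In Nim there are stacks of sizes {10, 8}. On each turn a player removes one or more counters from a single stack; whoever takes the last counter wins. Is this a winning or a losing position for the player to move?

Compute the nim-sum pairwise:
10 XOR 8 = 2
The nim-sum is 2 ≠ 0, so this is an N-position: the player to move can win.

Winning position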